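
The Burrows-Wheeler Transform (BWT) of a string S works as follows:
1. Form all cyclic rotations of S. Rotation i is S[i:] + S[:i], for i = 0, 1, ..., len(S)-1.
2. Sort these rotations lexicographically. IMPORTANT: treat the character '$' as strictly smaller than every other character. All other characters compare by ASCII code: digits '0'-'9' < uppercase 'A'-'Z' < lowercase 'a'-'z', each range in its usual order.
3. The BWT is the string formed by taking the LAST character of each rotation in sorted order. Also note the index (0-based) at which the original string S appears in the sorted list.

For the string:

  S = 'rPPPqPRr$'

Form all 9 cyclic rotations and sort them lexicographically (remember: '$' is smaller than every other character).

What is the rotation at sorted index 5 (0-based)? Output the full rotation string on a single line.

Answer: Rr$rPPPqP

Derivation:
All 9 rotations (rotation i = S[i:]+S[:i]):
  rot[0] = rPPPqPRr$
  rot[1] = PPPqPRr$r
  rot[2] = PPqPRr$rP
  rot[3] = PqPRr$rPP
  rot[4] = qPRr$rPPP
  rot[5] = PRr$rPPPq
  rot[6] = Rr$rPPPqP
  rot[7] = r$rPPPqPR
  rot[8] = $rPPPqPRr
Sorted (with $ < everything):
  sorted[0] = $rPPPqPRr
  sorted[1] = PPPqPRr$r
  sorted[2] = PPqPRr$rP
  sorted[3] = PRr$rPPPq
  sorted[4] = PqPRr$rPP
  sorted[5] = Rr$rPPPqP
  sorted[6] = qPRr$rPPP
  sorted[7] = r$rPPPqPR
  sorted[8] = rPPPqPRr$
sorted[5] = Rr$rPPPqP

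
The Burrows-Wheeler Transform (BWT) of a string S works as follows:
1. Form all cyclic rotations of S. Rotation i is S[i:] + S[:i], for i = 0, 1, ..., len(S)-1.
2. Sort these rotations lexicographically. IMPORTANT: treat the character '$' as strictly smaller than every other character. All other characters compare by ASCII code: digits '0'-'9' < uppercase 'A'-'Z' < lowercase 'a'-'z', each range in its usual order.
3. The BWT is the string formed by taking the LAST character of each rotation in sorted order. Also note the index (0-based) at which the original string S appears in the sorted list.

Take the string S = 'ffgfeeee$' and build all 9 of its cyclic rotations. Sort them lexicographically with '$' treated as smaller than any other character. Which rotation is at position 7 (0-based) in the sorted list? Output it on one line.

All 9 rotations (rotation i = S[i:]+S[:i]):
  rot[0] = ffgfeeee$
  rot[1] = fgfeeee$f
  rot[2] = gfeeee$ff
  rot[3] = feeee$ffg
  rot[4] = eeee$ffgf
  rot[5] = eee$ffgfe
  rot[6] = ee$ffgfee
  rot[7] = e$ffgfeee
  rot[8] = $ffgfeeee
Sorted (with $ < everything):
  sorted[0] = $ffgfeeee
  sorted[1] = e$ffgfeee
  sorted[2] = ee$ffgfee
  sorted[3] = eee$ffgfe
  sorted[4] = eeee$ffgf
  sorted[5] = feeee$ffg
  sorted[6] = ffgfeeee$
  sorted[7] = fgfeeee$f
  sorted[8] = gfeeee$ff
sorted[7] = fgfeeee$f

Answer: fgfeeee$f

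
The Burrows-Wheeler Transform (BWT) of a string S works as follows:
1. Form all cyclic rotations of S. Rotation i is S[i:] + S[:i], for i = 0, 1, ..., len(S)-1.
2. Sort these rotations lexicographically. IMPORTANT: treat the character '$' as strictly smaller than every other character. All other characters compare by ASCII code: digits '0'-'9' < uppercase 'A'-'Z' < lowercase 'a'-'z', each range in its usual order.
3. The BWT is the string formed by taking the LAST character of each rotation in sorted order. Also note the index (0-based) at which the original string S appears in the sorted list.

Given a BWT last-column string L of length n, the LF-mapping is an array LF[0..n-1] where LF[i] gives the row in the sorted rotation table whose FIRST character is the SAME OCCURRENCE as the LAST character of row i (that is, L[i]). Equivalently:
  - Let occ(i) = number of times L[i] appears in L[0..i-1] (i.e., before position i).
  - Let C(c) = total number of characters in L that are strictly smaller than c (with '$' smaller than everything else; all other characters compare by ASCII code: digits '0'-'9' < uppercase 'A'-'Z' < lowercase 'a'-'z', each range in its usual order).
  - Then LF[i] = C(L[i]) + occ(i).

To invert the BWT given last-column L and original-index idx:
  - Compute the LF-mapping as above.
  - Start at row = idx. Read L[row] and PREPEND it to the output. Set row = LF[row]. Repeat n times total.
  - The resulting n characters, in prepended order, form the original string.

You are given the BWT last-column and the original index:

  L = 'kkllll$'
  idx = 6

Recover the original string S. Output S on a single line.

Answer: llllkk$

Derivation:
LF mapping: 1 2 3 4 5 6 0
Walk LF starting at row 6, prepending L[row]:
  step 1: row=6, L[6]='$', prepend. Next row=LF[6]=0
  step 2: row=0, L[0]='k', prepend. Next row=LF[0]=1
  step 3: row=1, L[1]='k', prepend. Next row=LF[1]=2
  step 4: row=2, L[2]='l', prepend. Next row=LF[2]=3
  step 5: row=3, L[3]='l', prepend. Next row=LF[3]=4
  step 6: row=4, L[4]='l', prepend. Next row=LF[4]=5
  step 7: row=5, L[5]='l', prepend. Next row=LF[5]=6
Reversed output: llllkk$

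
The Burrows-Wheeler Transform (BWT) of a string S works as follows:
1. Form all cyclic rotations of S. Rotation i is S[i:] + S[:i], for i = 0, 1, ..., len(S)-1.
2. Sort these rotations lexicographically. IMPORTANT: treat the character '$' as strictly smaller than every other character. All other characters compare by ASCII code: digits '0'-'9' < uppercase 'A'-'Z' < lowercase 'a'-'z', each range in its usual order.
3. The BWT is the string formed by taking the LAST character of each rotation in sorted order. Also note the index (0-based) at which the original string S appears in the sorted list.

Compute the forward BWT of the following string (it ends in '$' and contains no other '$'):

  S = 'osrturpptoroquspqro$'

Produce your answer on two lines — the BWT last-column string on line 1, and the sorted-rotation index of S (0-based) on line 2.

All 20 rotations (rotation i = S[i:]+S[:i]):
  rot[0] = osrturpptoroquspqro$
  rot[1] = srturpptoroquspqro$o
  rot[2] = rturpptoroquspqro$os
  rot[3] = turpptoroquspqro$osr
  rot[4] = urpptoroquspqro$osrt
  rot[5] = rpptoroquspqro$osrtu
  rot[6] = pptoroquspqro$osrtur
  rot[7] = ptoroquspqro$osrturp
  rot[8] = toroquspqro$osrturpp
  rot[9] = oroquspqro$osrturppt
  rot[10] = roquspqro$osrturppto
  rot[11] = oquspqro$osrturpptor
  rot[12] = quspqro$osrturpptoro
  rot[13] = uspqro$osrturpptoroq
  rot[14] = spqro$osrturpptoroqu
  rot[15] = pqro$osrturpptoroqus
  rot[16] = qro$osrturpptoroqusp
  rot[17] = ro$osrturpptoroquspq
  rot[18] = o$osrturpptoroquspqr
  rot[19] = $osrturpptoroquspqro
Sorted (with $ < everything):
  sorted[0] = $osrturpptoroquspqro  (last char: 'o')
  sorted[1] = o$osrturpptoroquspqr  (last char: 'r')
  sorted[2] = oquspqro$osrturpptor  (last char: 'r')
  sorted[3] = oroquspqro$osrturppt  (last char: 't')
  sorted[4] = osrturpptoroquspqro$  (last char: '$')
  sorted[5] = pptoroquspqro$osrtur  (last char: 'r')
  sorted[6] = pqro$osrturpptoroqus  (last char: 's')
  sorted[7] = ptoroquspqro$osrturp  (last char: 'p')
  sorted[8] = qro$osrturpptoroqusp  (last char: 'p')
  sorted[9] = quspqro$osrturpptoro  (last char: 'o')
  sorted[10] = ro$osrturpptoroquspq  (last char: 'q')
  sorted[11] = roquspqro$osrturppto  (last char: 'o')
  sorted[12] = rpptoroquspqro$osrtu  (last char: 'u')
  sorted[13] = rturpptoroquspqro$os  (last char: 's')
  sorted[14] = spqro$osrturpptoroqu  (last char: 'u')
  sorted[15] = srturpptoroquspqro$o  (last char: 'o')
  sorted[16] = toroquspqro$osrturpp  (last char: 'p')
  sorted[17] = turpptoroquspqro$osr  (last char: 'r')
  sorted[18] = urpptoroquspqro$osrt  (last char: 't')
  sorted[19] = uspqro$osrturpptoroq  (last char: 'q')
Last column: orrt$rsppoqousuoprtq
Original string S is at sorted index 4

Answer: orrt$rsppoqousuoprtq
4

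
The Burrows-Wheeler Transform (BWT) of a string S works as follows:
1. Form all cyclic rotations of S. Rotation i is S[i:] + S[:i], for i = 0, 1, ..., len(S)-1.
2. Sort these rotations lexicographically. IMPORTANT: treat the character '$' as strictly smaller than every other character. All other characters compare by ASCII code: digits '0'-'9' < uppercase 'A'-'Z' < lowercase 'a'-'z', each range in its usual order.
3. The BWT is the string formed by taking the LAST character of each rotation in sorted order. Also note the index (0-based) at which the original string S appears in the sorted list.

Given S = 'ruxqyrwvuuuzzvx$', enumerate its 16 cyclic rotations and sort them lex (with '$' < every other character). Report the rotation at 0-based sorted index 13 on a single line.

Answer: yrwvuuuzzvx$ruxq

Derivation:
All 16 rotations (rotation i = S[i:]+S[:i]):
  rot[0] = ruxqyrwvuuuzzvx$
  rot[1] = uxqyrwvuuuzzvx$r
  rot[2] = xqyrwvuuuzzvx$ru
  rot[3] = qyrwvuuuzzvx$rux
  rot[4] = yrwvuuuzzvx$ruxq
  rot[5] = rwvuuuzzvx$ruxqy
  rot[6] = wvuuuzzvx$ruxqyr
  rot[7] = vuuuzzvx$ruxqyrw
  rot[8] = uuuzzvx$ruxqyrwv
  rot[9] = uuzzvx$ruxqyrwvu
  rot[10] = uzzvx$ruxqyrwvuu
  rot[11] = zzvx$ruxqyrwvuuu
  rot[12] = zvx$ruxqyrwvuuuz
  rot[13] = vx$ruxqyrwvuuuzz
  rot[14] = x$ruxqyrwvuuuzzv
  rot[15] = $ruxqyrwvuuuzzvx
Sorted (with $ < everything):
  sorted[0] = $ruxqyrwvuuuzzvx
  sorted[1] = qyrwvuuuzzvx$rux
  sorted[2] = ruxqyrwvuuuzzvx$
  sorted[3] = rwvuuuzzvx$ruxqy
  sorted[4] = uuuzzvx$ruxqyrwv
  sorted[5] = uuzzvx$ruxqyrwvu
  sorted[6] = uxqyrwvuuuzzvx$r
  sorted[7] = uzzvx$ruxqyrwvuu
  sorted[8] = vuuuzzvx$ruxqyrw
  sorted[9] = vx$ruxqyrwvuuuzz
  sorted[10] = wvuuuzzvx$ruxqyr
  sorted[11] = x$ruxqyrwvuuuzzv
  sorted[12] = xqyrwvuuuzzvx$ru
  sorted[13] = yrwvuuuzzvx$ruxq
  sorted[14] = zvx$ruxqyrwvuuuz
  sorted[15] = zzvx$ruxqyrwvuuu
sorted[13] = yrwvuuuzzvx$ruxq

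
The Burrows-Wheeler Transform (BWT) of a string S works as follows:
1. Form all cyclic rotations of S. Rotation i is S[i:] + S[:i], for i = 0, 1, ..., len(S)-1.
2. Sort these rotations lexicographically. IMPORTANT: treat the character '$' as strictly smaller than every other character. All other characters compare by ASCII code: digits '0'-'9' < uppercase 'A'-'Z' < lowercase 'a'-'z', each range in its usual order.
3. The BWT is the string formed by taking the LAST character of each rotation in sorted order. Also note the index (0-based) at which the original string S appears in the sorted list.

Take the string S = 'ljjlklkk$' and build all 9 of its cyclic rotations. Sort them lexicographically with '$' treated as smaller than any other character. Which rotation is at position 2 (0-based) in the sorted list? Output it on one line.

All 9 rotations (rotation i = S[i:]+S[:i]):
  rot[0] = ljjlklkk$
  rot[1] = jjlklkk$l
  rot[2] = jlklkk$lj
  rot[3] = lklkk$ljj
  rot[4] = klkk$ljjl
  rot[5] = lkk$ljjlk
  rot[6] = kk$ljjlkl
  rot[7] = k$ljjlklk
  rot[8] = $ljjlklkk
Sorted (with $ < everything):
  sorted[0] = $ljjlklkk
  sorted[1] = jjlklkk$l
  sorted[2] = jlklkk$lj
  sorted[3] = k$ljjlklk
  sorted[4] = kk$ljjlkl
  sorted[5] = klkk$ljjl
  sorted[6] = ljjlklkk$
  sorted[7] = lkk$ljjlk
  sorted[8] = lklkk$ljj
sorted[2] = jlklkk$lj

Answer: jlklkk$lj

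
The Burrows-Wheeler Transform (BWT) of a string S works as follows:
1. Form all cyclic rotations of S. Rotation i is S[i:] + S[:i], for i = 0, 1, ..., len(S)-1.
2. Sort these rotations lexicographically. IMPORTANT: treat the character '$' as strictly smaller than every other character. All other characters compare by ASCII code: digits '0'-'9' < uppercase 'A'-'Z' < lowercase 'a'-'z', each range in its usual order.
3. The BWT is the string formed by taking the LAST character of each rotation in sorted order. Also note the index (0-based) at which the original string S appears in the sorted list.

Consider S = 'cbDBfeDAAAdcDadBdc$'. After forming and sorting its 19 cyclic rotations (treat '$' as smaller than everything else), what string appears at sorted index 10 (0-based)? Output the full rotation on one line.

All 19 rotations (rotation i = S[i:]+S[:i]):
  rot[0] = cbDBfeDAAAdcDadBdc$
  rot[1] = bDBfeDAAAdcDadBdc$c
  rot[2] = DBfeDAAAdcDadBdc$cb
  rot[3] = BfeDAAAdcDadBdc$cbD
  rot[4] = feDAAAdcDadBdc$cbDB
  rot[5] = eDAAAdcDadBdc$cbDBf
  rot[6] = DAAAdcDadBdc$cbDBfe
  rot[7] = AAAdcDadBdc$cbDBfeD
  rot[8] = AAdcDadBdc$cbDBfeDA
  rot[9] = AdcDadBdc$cbDBfeDAA
  rot[10] = dcDadBdc$cbDBfeDAAA
  rot[11] = cDadBdc$cbDBfeDAAAd
  rot[12] = DadBdc$cbDBfeDAAAdc
  rot[13] = adBdc$cbDBfeDAAAdcD
  rot[14] = dBdc$cbDBfeDAAAdcDa
  rot[15] = Bdc$cbDBfeDAAAdcDad
  rot[16] = dc$cbDBfeDAAAdcDadB
  rot[17] = c$cbDBfeDAAAdcDadBd
  rot[18] = $cbDBfeDAAAdcDadBdc
Sorted (with $ < everything):
  sorted[0] = $cbDBfeDAAAdcDadBdc
  sorted[1] = AAAdcDadBdc$cbDBfeD
  sorted[2] = AAdcDadBdc$cbDBfeDA
  sorted[3] = AdcDadBdc$cbDBfeDAA
  sorted[4] = Bdc$cbDBfeDAAAdcDad
  sorted[5] = BfeDAAAdcDadBdc$cbD
  sorted[6] = DAAAdcDadBdc$cbDBfe
  sorted[7] = DBfeDAAAdcDadBdc$cb
  sorted[8] = DadBdc$cbDBfeDAAAdc
  sorted[9] = adBdc$cbDBfeDAAAdcD
  sorted[10] = bDBfeDAAAdcDadBdc$c
  sorted[11] = c$cbDBfeDAAAdcDadBd
  sorted[12] = cDadBdc$cbDBfeDAAAd
  sorted[13] = cbDBfeDAAAdcDadBdc$
  sorted[14] = dBdc$cbDBfeDAAAdcDa
  sorted[15] = dc$cbDBfeDAAAdcDadB
  sorted[16] = dcDadBdc$cbDBfeDAAA
  sorted[17] = eDAAAdcDadBdc$cbDBf
  sorted[18] = feDAAAdcDadBdc$cbDB
sorted[10] = bDBfeDAAAdcDadBdc$c

Answer: bDBfeDAAAdcDadBdc$c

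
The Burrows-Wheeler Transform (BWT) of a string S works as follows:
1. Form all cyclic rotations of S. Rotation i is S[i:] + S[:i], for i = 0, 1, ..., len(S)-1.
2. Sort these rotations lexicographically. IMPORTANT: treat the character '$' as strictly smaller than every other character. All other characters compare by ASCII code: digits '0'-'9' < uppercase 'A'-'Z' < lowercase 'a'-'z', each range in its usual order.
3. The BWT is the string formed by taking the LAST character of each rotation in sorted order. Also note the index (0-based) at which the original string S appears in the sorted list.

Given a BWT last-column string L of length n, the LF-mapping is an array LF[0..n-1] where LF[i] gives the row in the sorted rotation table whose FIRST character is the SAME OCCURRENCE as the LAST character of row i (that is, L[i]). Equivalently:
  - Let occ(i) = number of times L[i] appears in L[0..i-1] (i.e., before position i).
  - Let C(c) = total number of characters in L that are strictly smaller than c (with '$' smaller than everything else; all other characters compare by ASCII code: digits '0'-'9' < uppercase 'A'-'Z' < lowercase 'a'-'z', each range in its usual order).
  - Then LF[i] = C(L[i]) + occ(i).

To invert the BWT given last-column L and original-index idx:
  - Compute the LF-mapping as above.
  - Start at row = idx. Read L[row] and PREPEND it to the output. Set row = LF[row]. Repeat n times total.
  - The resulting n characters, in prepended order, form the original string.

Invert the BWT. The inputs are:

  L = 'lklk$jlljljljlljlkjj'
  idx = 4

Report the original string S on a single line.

LF mapping: 11 8 12 9 0 1 13 14 2 15 3 16 4 17 18 5 19 10 6 7
Walk LF starting at row 4, prepending L[row]:
  step 1: row=4, L[4]='$', prepend. Next row=LF[4]=0
  step 2: row=0, L[0]='l', prepend. Next row=LF[0]=11
  step 3: row=11, L[11]='l', prepend. Next row=LF[11]=16
  step 4: row=16, L[16]='l', prepend. Next row=LF[16]=19
  step 5: row=19, L[19]='j', prepend. Next row=LF[19]=7
  step 6: row=7, L[7]='l', prepend. Next row=LF[7]=14
  step 7: row=14, L[14]='l', prepend. Next row=LF[14]=18
  step 8: row=18, L[18]='j', prepend. Next row=LF[18]=6
  step 9: row=6, L[6]='l', prepend. Next row=LF[6]=13
  step 10: row=13, L[13]='l', prepend. Next row=LF[13]=17
  step 11: row=17, L[17]='k', prepend. Next row=LF[17]=10
  step 12: row=10, L[10]='j', prepend. Next row=LF[10]=3
  step 13: row=3, L[3]='k', prepend. Next row=LF[3]=9
  step 14: row=9, L[9]='l', prepend. Next row=LF[9]=15
  step 15: row=15, L[15]='j', prepend. Next row=LF[15]=5
  step 16: row=5, L[5]='j', prepend. Next row=LF[5]=1
  step 17: row=1, L[1]='k', prepend. Next row=LF[1]=8
  step 18: row=8, L[8]='j', prepend. Next row=LF[8]=2
  step 19: row=2, L[2]='l', prepend. Next row=LF[2]=12
  step 20: row=12, L[12]='j', prepend. Next row=LF[12]=4
Reversed output: jljkjjlkjklljlljlll$

Answer: jljkjjlkjklljlljlll$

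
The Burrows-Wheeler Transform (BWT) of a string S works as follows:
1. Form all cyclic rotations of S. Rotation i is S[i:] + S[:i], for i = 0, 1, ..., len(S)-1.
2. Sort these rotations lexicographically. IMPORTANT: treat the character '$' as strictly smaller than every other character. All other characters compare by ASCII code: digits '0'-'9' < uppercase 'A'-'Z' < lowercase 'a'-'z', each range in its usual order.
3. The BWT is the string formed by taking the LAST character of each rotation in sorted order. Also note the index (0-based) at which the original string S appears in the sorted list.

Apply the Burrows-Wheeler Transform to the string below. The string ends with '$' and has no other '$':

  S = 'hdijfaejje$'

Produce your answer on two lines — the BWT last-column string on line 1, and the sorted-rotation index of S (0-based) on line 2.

Answer: efhjaj$djie
6

Derivation:
All 11 rotations (rotation i = S[i:]+S[:i]):
  rot[0] = hdijfaejje$
  rot[1] = dijfaejje$h
  rot[2] = ijfaejje$hd
  rot[3] = jfaejje$hdi
  rot[4] = faejje$hdij
  rot[5] = aejje$hdijf
  rot[6] = ejje$hdijfa
  rot[7] = jje$hdijfae
  rot[8] = je$hdijfaej
  rot[9] = e$hdijfaejj
  rot[10] = $hdijfaejje
Sorted (with $ < everything):
  sorted[0] = $hdijfaejje  (last char: 'e')
  sorted[1] = aejje$hdijf  (last char: 'f')
  sorted[2] = dijfaejje$h  (last char: 'h')
  sorted[3] = e$hdijfaejj  (last char: 'j')
  sorted[4] = ejje$hdijfa  (last char: 'a')
  sorted[5] = faejje$hdij  (last char: 'j')
  sorted[6] = hdijfaejje$  (last char: '$')
  sorted[7] = ijfaejje$hd  (last char: 'd')
  sorted[8] = je$hdijfaej  (last char: 'j')
  sorted[9] = jfaejje$hdi  (last char: 'i')
  sorted[10] = jje$hdijfae  (last char: 'e')
Last column: efhjaj$djie
Original string S is at sorted index 6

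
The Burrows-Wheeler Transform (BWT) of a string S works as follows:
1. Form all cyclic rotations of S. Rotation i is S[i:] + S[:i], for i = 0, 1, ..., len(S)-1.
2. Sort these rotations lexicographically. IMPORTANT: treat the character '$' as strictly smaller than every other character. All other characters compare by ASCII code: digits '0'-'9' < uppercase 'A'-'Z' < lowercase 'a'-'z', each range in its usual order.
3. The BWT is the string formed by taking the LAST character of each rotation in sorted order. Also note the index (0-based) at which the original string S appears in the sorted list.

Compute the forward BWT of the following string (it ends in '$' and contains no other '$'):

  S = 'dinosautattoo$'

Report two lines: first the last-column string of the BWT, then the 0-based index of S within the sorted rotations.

Answer: ots$diotnoutaa
3

Derivation:
All 14 rotations (rotation i = S[i:]+S[:i]):
  rot[0] = dinosautattoo$
  rot[1] = inosautattoo$d
  rot[2] = nosautattoo$di
  rot[3] = osautattoo$din
  rot[4] = sautattoo$dino
  rot[5] = autattoo$dinos
  rot[6] = utattoo$dinosa
  rot[7] = tattoo$dinosau
  rot[8] = attoo$dinosaut
  rot[9] = ttoo$dinosauta
  rot[10] = too$dinosautat
  rot[11] = oo$dinosautatt
  rot[12] = o$dinosautatto
  rot[13] = $dinosautattoo
Sorted (with $ < everything):
  sorted[0] = $dinosautattoo  (last char: 'o')
  sorted[1] = attoo$dinosaut  (last char: 't')
  sorted[2] = autattoo$dinos  (last char: 's')
  sorted[3] = dinosautattoo$  (last char: '$')
  sorted[4] = inosautattoo$d  (last char: 'd')
  sorted[5] = nosautattoo$di  (last char: 'i')
  sorted[6] = o$dinosautatto  (last char: 'o')
  sorted[7] = oo$dinosautatt  (last char: 't')
  sorted[8] = osautattoo$din  (last char: 'n')
  sorted[9] = sautattoo$dino  (last char: 'o')
  sorted[10] = tattoo$dinosau  (last char: 'u')
  sorted[11] = too$dinosautat  (last char: 't')
  sorted[12] = ttoo$dinosauta  (last char: 'a')
  sorted[13] = utattoo$dinosa  (last char: 'a')
Last column: ots$diotnoutaa
Original string S is at sorted index 3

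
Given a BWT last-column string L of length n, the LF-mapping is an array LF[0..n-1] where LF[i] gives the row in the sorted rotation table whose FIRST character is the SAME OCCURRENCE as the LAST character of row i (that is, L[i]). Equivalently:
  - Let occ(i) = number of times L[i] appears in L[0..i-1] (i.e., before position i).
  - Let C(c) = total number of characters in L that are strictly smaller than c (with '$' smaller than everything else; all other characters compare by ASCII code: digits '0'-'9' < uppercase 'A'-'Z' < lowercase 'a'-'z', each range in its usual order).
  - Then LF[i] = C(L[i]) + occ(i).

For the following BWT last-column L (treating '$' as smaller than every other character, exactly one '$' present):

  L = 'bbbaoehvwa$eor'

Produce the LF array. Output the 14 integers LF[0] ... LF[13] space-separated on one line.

Answer: 3 4 5 1 9 6 8 12 13 2 0 7 10 11

Derivation:
Char counts: '$':1, 'a':2, 'b':3, 'e':2, 'h':1, 'o':2, 'r':1, 'v':1, 'w':1
C (first-col start): C('$')=0, C('a')=1, C('b')=3, C('e')=6, C('h')=8, C('o')=9, C('r')=11, C('v')=12, C('w')=13
L[0]='b': occ=0, LF[0]=C('b')+0=3+0=3
L[1]='b': occ=1, LF[1]=C('b')+1=3+1=4
L[2]='b': occ=2, LF[2]=C('b')+2=3+2=5
L[3]='a': occ=0, LF[3]=C('a')+0=1+0=1
L[4]='o': occ=0, LF[4]=C('o')+0=9+0=9
L[5]='e': occ=0, LF[5]=C('e')+0=6+0=6
L[6]='h': occ=0, LF[6]=C('h')+0=8+0=8
L[7]='v': occ=0, LF[7]=C('v')+0=12+0=12
L[8]='w': occ=0, LF[8]=C('w')+0=13+0=13
L[9]='a': occ=1, LF[9]=C('a')+1=1+1=2
L[10]='$': occ=0, LF[10]=C('$')+0=0+0=0
L[11]='e': occ=1, LF[11]=C('e')+1=6+1=7
L[12]='o': occ=1, LF[12]=C('o')+1=9+1=10
L[13]='r': occ=0, LF[13]=C('r')+0=11+0=11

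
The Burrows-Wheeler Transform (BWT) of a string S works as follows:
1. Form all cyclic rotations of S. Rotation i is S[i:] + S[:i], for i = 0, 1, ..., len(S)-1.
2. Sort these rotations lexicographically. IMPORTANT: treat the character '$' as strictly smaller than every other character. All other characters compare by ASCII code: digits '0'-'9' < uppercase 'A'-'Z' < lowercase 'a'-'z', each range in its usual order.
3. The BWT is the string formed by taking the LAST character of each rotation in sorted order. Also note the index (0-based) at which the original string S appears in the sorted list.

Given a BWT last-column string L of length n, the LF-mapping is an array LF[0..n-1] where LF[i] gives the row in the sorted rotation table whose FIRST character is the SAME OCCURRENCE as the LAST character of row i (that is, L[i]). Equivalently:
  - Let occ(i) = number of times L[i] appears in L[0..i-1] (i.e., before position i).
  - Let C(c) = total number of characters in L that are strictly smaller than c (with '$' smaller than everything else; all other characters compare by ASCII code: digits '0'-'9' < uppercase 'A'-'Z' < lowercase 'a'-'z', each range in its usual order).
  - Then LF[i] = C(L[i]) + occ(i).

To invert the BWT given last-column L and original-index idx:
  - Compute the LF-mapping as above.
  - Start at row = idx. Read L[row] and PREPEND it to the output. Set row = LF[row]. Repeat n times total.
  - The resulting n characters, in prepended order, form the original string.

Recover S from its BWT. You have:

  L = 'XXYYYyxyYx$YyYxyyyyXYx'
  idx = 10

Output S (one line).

Answer: YyyxYxxyyyYXyyYYxYYXX$

Derivation:
LF mapping: 1 2 4 5 6 15 11 16 7 12 0 8 17 9 13 18 19 20 21 3 10 14
Walk LF starting at row 10, prepending L[row]:
  step 1: row=10, L[10]='$', prepend. Next row=LF[10]=0
  step 2: row=0, L[0]='X', prepend. Next row=LF[0]=1
  step 3: row=1, L[1]='X', prepend. Next row=LF[1]=2
  step 4: row=2, L[2]='Y', prepend. Next row=LF[2]=4
  step 5: row=4, L[4]='Y', prepend. Next row=LF[4]=6
  step 6: row=6, L[6]='x', prepend. Next row=LF[6]=11
  step 7: row=11, L[11]='Y', prepend. Next row=LF[11]=8
  step 8: row=8, L[8]='Y', prepend. Next row=LF[8]=7
  step 9: row=7, L[7]='y', prepend. Next row=LF[7]=16
  step 10: row=16, L[16]='y', prepend. Next row=LF[16]=19
  step 11: row=19, L[19]='X', prepend. Next row=LF[19]=3
  step 12: row=3, L[3]='Y', prepend. Next row=LF[3]=5
  step 13: row=5, L[5]='y', prepend. Next row=LF[5]=15
  step 14: row=15, L[15]='y', prepend. Next row=LF[15]=18
  step 15: row=18, L[18]='y', prepend. Next row=LF[18]=21
  step 16: row=21, L[21]='x', prepend. Next row=LF[21]=14
  step 17: row=14, L[14]='x', prepend. Next row=LF[14]=13
  step 18: row=13, L[13]='Y', prepend. Next row=LF[13]=9
  step 19: row=9, L[9]='x', prepend. Next row=LF[9]=12
  step 20: row=12, L[12]='y', prepend. Next row=LF[12]=17
  step 21: row=17, L[17]='y', prepend. Next row=LF[17]=20
  step 22: row=20, L[20]='Y', prepend. Next row=LF[20]=10
Reversed output: YyyxYxxyyyYXyyYYxYYXX$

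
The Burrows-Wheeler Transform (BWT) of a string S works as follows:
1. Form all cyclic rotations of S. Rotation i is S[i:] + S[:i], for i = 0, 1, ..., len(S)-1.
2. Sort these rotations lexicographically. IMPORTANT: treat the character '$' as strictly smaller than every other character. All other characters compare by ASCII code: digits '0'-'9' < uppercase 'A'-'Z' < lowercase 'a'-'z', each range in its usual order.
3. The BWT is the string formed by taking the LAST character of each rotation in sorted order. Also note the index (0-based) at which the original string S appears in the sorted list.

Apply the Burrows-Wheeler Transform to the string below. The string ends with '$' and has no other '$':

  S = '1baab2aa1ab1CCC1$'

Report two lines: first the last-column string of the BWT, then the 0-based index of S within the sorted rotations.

All 17 rotations (rotation i = S[i:]+S[:i]):
  rot[0] = 1baab2aa1ab1CCC1$
  rot[1] = baab2aa1ab1CCC1$1
  rot[2] = aab2aa1ab1CCC1$1b
  rot[3] = ab2aa1ab1CCC1$1ba
  rot[4] = b2aa1ab1CCC1$1baa
  rot[5] = 2aa1ab1CCC1$1baab
  rot[6] = aa1ab1CCC1$1baab2
  rot[7] = a1ab1CCC1$1baab2a
  rot[8] = 1ab1CCC1$1baab2aa
  rot[9] = ab1CCC1$1baab2aa1
  rot[10] = b1CCC1$1baab2aa1a
  rot[11] = 1CCC1$1baab2aa1ab
  rot[12] = CCC1$1baab2aa1ab1
  rot[13] = CC1$1baab2aa1ab1C
  rot[14] = C1$1baab2aa1ab1CC
  rot[15] = 1$1baab2aa1ab1CCC
  rot[16] = $1baab2aa1ab1CCC1
Sorted (with $ < everything):
  sorted[0] = $1baab2aa1ab1CCC1  (last char: '1')
  sorted[1] = 1$1baab2aa1ab1CCC  (last char: 'C')
  sorted[2] = 1CCC1$1baab2aa1ab  (last char: 'b')
  sorted[3] = 1ab1CCC1$1baab2aa  (last char: 'a')
  sorted[4] = 1baab2aa1ab1CCC1$  (last char: '$')
  sorted[5] = 2aa1ab1CCC1$1baab  (last char: 'b')
  sorted[6] = C1$1baab2aa1ab1CC  (last char: 'C')
  sorted[7] = CC1$1baab2aa1ab1C  (last char: 'C')
  sorted[8] = CCC1$1baab2aa1ab1  (last char: '1')
  sorted[9] = a1ab1CCC1$1baab2a  (last char: 'a')
  sorted[10] = aa1ab1CCC1$1baab2  (last char: '2')
  sorted[11] = aab2aa1ab1CCC1$1b  (last char: 'b')
  sorted[12] = ab1CCC1$1baab2aa1  (last char: '1')
  sorted[13] = ab2aa1ab1CCC1$1ba  (last char: 'a')
  sorted[14] = b1CCC1$1baab2aa1a  (last char: 'a')
  sorted[15] = b2aa1ab1CCC1$1baa  (last char: 'a')
  sorted[16] = baab2aa1ab1CCC1$1  (last char: '1')
Last column: 1Cba$bCC1a2b1aaa1
Original string S is at sorted index 4

Answer: 1Cba$bCC1a2b1aaa1
4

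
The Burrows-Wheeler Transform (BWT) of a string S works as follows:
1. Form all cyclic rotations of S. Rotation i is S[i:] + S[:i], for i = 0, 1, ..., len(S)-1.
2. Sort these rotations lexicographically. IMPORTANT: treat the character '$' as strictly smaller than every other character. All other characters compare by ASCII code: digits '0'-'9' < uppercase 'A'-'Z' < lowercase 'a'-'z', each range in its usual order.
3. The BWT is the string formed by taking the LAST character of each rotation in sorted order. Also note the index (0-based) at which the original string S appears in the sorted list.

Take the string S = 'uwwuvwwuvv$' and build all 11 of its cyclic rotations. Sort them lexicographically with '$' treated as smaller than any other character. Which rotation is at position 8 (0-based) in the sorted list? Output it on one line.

All 11 rotations (rotation i = S[i:]+S[:i]):
  rot[0] = uwwuvwwuvv$
  rot[1] = wwuvwwuvv$u
  rot[2] = wuvwwuvv$uw
  rot[3] = uvwwuvv$uww
  rot[4] = vwwuvv$uwwu
  rot[5] = wwuvv$uwwuv
  rot[6] = wuvv$uwwuvw
  rot[7] = uvv$uwwuvww
  rot[8] = vv$uwwuvwwu
  rot[9] = v$uwwuvwwuv
  rot[10] = $uwwuvwwuvv
Sorted (with $ < everything):
  sorted[0] = $uwwuvwwuvv
  sorted[1] = uvv$uwwuvww
  sorted[2] = uvwwuvv$uww
  sorted[3] = uwwuvwwuvv$
  sorted[4] = v$uwwuvwwuv
  sorted[5] = vv$uwwuvwwu
  sorted[6] = vwwuvv$uwwu
  sorted[7] = wuvv$uwwuvw
  sorted[8] = wuvwwuvv$uw
  sorted[9] = wwuvv$uwwuv
  sorted[10] = wwuvwwuvv$u
sorted[8] = wuvwwuvv$uw

Answer: wuvwwuvv$uw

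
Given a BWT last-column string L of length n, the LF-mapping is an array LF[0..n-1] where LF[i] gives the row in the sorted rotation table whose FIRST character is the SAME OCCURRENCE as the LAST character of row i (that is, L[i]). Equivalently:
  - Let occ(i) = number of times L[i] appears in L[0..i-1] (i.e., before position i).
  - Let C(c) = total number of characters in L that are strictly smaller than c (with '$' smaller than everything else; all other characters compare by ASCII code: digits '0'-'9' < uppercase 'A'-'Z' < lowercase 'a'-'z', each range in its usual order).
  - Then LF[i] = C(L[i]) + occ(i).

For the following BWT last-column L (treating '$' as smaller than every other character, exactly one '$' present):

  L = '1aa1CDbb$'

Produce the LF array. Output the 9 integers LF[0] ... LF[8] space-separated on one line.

Answer: 1 5 6 2 3 4 7 8 0

Derivation:
Char counts: '$':1, '1':2, 'C':1, 'D':1, 'a':2, 'b':2
C (first-col start): C('$')=0, C('1')=1, C('C')=3, C('D')=4, C('a')=5, C('b')=7
L[0]='1': occ=0, LF[0]=C('1')+0=1+0=1
L[1]='a': occ=0, LF[1]=C('a')+0=5+0=5
L[2]='a': occ=1, LF[2]=C('a')+1=5+1=6
L[3]='1': occ=1, LF[3]=C('1')+1=1+1=2
L[4]='C': occ=0, LF[4]=C('C')+0=3+0=3
L[5]='D': occ=0, LF[5]=C('D')+0=4+0=4
L[6]='b': occ=0, LF[6]=C('b')+0=7+0=7
L[7]='b': occ=1, LF[7]=C('b')+1=7+1=8
L[8]='$': occ=0, LF[8]=C('$')+0=0+0=0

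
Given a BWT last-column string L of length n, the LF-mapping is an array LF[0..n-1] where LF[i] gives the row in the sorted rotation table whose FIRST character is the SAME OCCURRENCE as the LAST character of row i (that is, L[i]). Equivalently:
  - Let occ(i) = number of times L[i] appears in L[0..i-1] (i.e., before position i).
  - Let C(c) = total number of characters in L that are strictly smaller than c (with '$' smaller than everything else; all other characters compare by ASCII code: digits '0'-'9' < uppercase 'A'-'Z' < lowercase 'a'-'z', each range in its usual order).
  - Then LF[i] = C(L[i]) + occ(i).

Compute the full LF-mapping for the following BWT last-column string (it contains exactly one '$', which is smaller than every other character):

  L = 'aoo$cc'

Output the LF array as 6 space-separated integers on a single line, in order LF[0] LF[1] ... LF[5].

Char counts: '$':1, 'a':1, 'c':2, 'o':2
C (first-col start): C('$')=0, C('a')=1, C('c')=2, C('o')=4
L[0]='a': occ=0, LF[0]=C('a')+0=1+0=1
L[1]='o': occ=0, LF[1]=C('o')+0=4+0=4
L[2]='o': occ=1, LF[2]=C('o')+1=4+1=5
L[3]='$': occ=0, LF[3]=C('$')+0=0+0=0
L[4]='c': occ=0, LF[4]=C('c')+0=2+0=2
L[5]='c': occ=1, LF[5]=C('c')+1=2+1=3

Answer: 1 4 5 0 2 3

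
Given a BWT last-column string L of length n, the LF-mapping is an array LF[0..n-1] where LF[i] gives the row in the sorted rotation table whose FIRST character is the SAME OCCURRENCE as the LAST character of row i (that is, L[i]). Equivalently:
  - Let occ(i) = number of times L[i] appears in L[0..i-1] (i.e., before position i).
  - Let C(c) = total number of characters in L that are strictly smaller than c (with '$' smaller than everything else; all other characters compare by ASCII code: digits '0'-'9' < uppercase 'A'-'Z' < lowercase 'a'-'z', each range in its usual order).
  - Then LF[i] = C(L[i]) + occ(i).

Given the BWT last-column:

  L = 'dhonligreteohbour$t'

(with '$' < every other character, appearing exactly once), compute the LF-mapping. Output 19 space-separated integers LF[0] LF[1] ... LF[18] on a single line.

Char counts: '$':1, 'b':1, 'd':1, 'e':2, 'g':1, 'h':2, 'i':1, 'l':1, 'n':1, 'o':3, 'r':2, 't':2, 'u':1
C (first-col start): C('$')=0, C('b')=1, C('d')=2, C('e')=3, C('g')=5, C('h')=6, C('i')=8, C('l')=9, C('n')=10, C('o')=11, C('r')=14, C('t')=16, C('u')=18
L[0]='d': occ=0, LF[0]=C('d')+0=2+0=2
L[1]='h': occ=0, LF[1]=C('h')+0=6+0=6
L[2]='o': occ=0, LF[2]=C('o')+0=11+0=11
L[3]='n': occ=0, LF[3]=C('n')+0=10+0=10
L[4]='l': occ=0, LF[4]=C('l')+0=9+0=9
L[5]='i': occ=0, LF[5]=C('i')+0=8+0=8
L[6]='g': occ=0, LF[6]=C('g')+0=5+0=5
L[7]='r': occ=0, LF[7]=C('r')+0=14+0=14
L[8]='e': occ=0, LF[8]=C('e')+0=3+0=3
L[9]='t': occ=0, LF[9]=C('t')+0=16+0=16
L[10]='e': occ=1, LF[10]=C('e')+1=3+1=4
L[11]='o': occ=1, LF[11]=C('o')+1=11+1=12
L[12]='h': occ=1, LF[12]=C('h')+1=6+1=7
L[13]='b': occ=0, LF[13]=C('b')+0=1+0=1
L[14]='o': occ=2, LF[14]=C('o')+2=11+2=13
L[15]='u': occ=0, LF[15]=C('u')+0=18+0=18
L[16]='r': occ=1, LF[16]=C('r')+1=14+1=15
L[17]='$': occ=0, LF[17]=C('$')+0=0+0=0
L[18]='t': occ=1, LF[18]=C('t')+1=16+1=17

Answer: 2 6 11 10 9 8 5 14 3 16 4 12 7 1 13 18 15 0 17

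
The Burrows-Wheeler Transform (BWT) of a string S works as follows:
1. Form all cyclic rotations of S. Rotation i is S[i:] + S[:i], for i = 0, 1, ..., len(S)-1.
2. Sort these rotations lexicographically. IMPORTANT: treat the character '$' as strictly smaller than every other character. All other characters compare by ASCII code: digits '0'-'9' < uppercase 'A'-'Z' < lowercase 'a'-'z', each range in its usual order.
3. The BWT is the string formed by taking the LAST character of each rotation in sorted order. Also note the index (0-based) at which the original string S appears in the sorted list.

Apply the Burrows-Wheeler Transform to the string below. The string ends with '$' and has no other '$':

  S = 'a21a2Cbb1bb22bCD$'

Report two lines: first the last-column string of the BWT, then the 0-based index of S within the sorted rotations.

Answer: D2baba2b2C$1bb2C1
10

Derivation:
All 17 rotations (rotation i = S[i:]+S[:i]):
  rot[0] = a21a2Cbb1bb22bCD$
  rot[1] = 21a2Cbb1bb22bCD$a
  rot[2] = 1a2Cbb1bb22bCD$a2
  rot[3] = a2Cbb1bb22bCD$a21
  rot[4] = 2Cbb1bb22bCD$a21a
  rot[5] = Cbb1bb22bCD$a21a2
  rot[6] = bb1bb22bCD$a21a2C
  rot[7] = b1bb22bCD$a21a2Cb
  rot[8] = 1bb22bCD$a21a2Cbb
  rot[9] = bb22bCD$a21a2Cbb1
  rot[10] = b22bCD$a21a2Cbb1b
  rot[11] = 22bCD$a21a2Cbb1bb
  rot[12] = 2bCD$a21a2Cbb1bb2
  rot[13] = bCD$a21a2Cbb1bb22
  rot[14] = CD$a21a2Cbb1bb22b
  rot[15] = D$a21a2Cbb1bb22bC
  rot[16] = $a21a2Cbb1bb22bCD
Sorted (with $ < everything):
  sorted[0] = $a21a2Cbb1bb22bCD  (last char: 'D')
  sorted[1] = 1a2Cbb1bb22bCD$a2  (last char: '2')
  sorted[2] = 1bb22bCD$a21a2Cbb  (last char: 'b')
  sorted[3] = 21a2Cbb1bb22bCD$a  (last char: 'a')
  sorted[4] = 22bCD$a21a2Cbb1bb  (last char: 'b')
  sorted[5] = 2Cbb1bb22bCD$a21a  (last char: 'a')
  sorted[6] = 2bCD$a21a2Cbb1bb2  (last char: '2')
  sorted[7] = CD$a21a2Cbb1bb22b  (last char: 'b')
  sorted[8] = Cbb1bb22bCD$a21a2  (last char: '2')
  sorted[9] = D$a21a2Cbb1bb22bC  (last char: 'C')
  sorted[10] = a21a2Cbb1bb22bCD$  (last char: '$')
  sorted[11] = a2Cbb1bb22bCD$a21  (last char: '1')
  sorted[12] = b1bb22bCD$a21a2Cb  (last char: 'b')
  sorted[13] = b22bCD$a21a2Cbb1b  (last char: 'b')
  sorted[14] = bCD$a21a2Cbb1bb22  (last char: '2')
  sorted[15] = bb1bb22bCD$a21a2C  (last char: 'C')
  sorted[16] = bb22bCD$a21a2Cbb1  (last char: '1')
Last column: D2baba2b2C$1bb2C1
Original string S is at sorted index 10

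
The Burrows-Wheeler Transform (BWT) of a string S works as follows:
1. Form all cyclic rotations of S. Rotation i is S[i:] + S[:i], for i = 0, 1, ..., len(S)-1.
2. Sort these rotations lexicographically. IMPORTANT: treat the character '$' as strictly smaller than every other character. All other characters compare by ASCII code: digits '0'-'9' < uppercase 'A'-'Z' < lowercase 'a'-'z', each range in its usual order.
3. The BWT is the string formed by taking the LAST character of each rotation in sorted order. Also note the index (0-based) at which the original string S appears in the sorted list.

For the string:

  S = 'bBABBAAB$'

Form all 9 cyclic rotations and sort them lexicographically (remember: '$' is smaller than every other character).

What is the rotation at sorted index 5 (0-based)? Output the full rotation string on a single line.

Answer: BAAB$bBAB

Derivation:
All 9 rotations (rotation i = S[i:]+S[:i]):
  rot[0] = bBABBAAB$
  rot[1] = BABBAAB$b
  rot[2] = ABBAAB$bB
  rot[3] = BBAAB$bBA
  rot[4] = BAAB$bBAB
  rot[5] = AAB$bBABB
  rot[6] = AB$bBABBA
  rot[7] = B$bBABBAA
  rot[8] = $bBABBAAB
Sorted (with $ < everything):
  sorted[0] = $bBABBAAB
  sorted[1] = AAB$bBABB
  sorted[2] = AB$bBABBA
  sorted[3] = ABBAAB$bB
  sorted[4] = B$bBABBAA
  sorted[5] = BAAB$bBAB
  sorted[6] = BABBAAB$b
  sorted[7] = BBAAB$bBA
  sorted[8] = bBABBAAB$
sorted[5] = BAAB$bBAB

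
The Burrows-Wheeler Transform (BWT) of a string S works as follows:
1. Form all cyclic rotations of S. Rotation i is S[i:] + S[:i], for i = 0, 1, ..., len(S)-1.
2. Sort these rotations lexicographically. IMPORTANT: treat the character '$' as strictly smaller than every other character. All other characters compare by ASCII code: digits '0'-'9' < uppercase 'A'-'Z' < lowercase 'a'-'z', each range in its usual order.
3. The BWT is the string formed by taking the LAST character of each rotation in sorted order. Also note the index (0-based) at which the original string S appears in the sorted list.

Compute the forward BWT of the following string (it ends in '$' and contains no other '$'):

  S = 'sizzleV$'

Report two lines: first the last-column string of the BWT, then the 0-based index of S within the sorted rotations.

Answer: Velsz$zi
5

Derivation:
All 8 rotations (rotation i = S[i:]+S[:i]):
  rot[0] = sizzleV$
  rot[1] = izzleV$s
  rot[2] = zzleV$si
  rot[3] = zleV$siz
  rot[4] = leV$sizz
  rot[5] = eV$sizzl
  rot[6] = V$sizzle
  rot[7] = $sizzleV
Sorted (with $ < everything):
  sorted[0] = $sizzleV  (last char: 'V')
  sorted[1] = V$sizzle  (last char: 'e')
  sorted[2] = eV$sizzl  (last char: 'l')
  sorted[3] = izzleV$s  (last char: 's')
  sorted[4] = leV$sizz  (last char: 'z')
  sorted[5] = sizzleV$  (last char: '$')
  sorted[6] = zleV$siz  (last char: 'z')
  sorted[7] = zzleV$si  (last char: 'i')
Last column: Velsz$zi
Original string S is at sorted index 5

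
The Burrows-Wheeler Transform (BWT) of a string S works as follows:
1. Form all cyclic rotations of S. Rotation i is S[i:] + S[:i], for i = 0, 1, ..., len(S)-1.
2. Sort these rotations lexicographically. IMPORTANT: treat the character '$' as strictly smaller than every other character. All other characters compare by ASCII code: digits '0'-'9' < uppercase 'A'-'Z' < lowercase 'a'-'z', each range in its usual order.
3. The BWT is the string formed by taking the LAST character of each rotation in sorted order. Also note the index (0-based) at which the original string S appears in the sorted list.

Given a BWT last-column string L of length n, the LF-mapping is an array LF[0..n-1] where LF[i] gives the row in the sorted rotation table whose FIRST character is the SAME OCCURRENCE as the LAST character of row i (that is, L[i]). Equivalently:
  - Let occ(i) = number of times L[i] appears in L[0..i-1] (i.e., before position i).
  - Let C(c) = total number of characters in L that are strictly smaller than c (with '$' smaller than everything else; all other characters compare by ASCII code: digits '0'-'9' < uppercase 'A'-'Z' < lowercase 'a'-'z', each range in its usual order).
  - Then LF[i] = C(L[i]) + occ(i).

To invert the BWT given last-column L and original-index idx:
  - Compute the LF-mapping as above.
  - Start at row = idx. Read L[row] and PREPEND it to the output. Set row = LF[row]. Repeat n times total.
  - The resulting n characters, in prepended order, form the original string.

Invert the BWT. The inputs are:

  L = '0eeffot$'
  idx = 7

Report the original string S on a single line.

LF mapping: 1 2 3 4 5 6 7 0
Walk LF starting at row 7, prepending L[row]:
  step 1: row=7, L[7]='$', prepend. Next row=LF[7]=0
  step 2: row=0, L[0]='0', prepend. Next row=LF[0]=1
  step 3: row=1, L[1]='e', prepend. Next row=LF[1]=2
  step 4: row=2, L[2]='e', prepend. Next row=LF[2]=3
  step 5: row=3, L[3]='f', prepend. Next row=LF[3]=4
  step 6: row=4, L[4]='f', prepend. Next row=LF[4]=5
  step 7: row=5, L[5]='o', prepend. Next row=LF[5]=6
  step 8: row=6, L[6]='t', prepend. Next row=LF[6]=7
Reversed output: toffee0$

Answer: toffee0$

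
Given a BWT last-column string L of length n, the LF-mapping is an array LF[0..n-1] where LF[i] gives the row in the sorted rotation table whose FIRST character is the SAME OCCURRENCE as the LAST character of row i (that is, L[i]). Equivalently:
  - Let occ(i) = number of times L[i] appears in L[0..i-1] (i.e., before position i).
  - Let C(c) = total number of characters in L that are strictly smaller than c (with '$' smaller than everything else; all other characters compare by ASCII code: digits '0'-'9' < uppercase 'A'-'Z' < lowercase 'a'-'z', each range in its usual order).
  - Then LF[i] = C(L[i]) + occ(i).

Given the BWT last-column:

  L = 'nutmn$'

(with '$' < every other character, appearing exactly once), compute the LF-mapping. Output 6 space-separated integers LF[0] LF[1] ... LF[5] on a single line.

Char counts: '$':1, 'm':1, 'n':2, 't':1, 'u':1
C (first-col start): C('$')=0, C('m')=1, C('n')=2, C('t')=4, C('u')=5
L[0]='n': occ=0, LF[0]=C('n')+0=2+0=2
L[1]='u': occ=0, LF[1]=C('u')+0=5+0=5
L[2]='t': occ=0, LF[2]=C('t')+0=4+0=4
L[3]='m': occ=0, LF[3]=C('m')+0=1+0=1
L[4]='n': occ=1, LF[4]=C('n')+1=2+1=3
L[5]='$': occ=0, LF[5]=C('$')+0=0+0=0

Answer: 2 5 4 1 3 0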